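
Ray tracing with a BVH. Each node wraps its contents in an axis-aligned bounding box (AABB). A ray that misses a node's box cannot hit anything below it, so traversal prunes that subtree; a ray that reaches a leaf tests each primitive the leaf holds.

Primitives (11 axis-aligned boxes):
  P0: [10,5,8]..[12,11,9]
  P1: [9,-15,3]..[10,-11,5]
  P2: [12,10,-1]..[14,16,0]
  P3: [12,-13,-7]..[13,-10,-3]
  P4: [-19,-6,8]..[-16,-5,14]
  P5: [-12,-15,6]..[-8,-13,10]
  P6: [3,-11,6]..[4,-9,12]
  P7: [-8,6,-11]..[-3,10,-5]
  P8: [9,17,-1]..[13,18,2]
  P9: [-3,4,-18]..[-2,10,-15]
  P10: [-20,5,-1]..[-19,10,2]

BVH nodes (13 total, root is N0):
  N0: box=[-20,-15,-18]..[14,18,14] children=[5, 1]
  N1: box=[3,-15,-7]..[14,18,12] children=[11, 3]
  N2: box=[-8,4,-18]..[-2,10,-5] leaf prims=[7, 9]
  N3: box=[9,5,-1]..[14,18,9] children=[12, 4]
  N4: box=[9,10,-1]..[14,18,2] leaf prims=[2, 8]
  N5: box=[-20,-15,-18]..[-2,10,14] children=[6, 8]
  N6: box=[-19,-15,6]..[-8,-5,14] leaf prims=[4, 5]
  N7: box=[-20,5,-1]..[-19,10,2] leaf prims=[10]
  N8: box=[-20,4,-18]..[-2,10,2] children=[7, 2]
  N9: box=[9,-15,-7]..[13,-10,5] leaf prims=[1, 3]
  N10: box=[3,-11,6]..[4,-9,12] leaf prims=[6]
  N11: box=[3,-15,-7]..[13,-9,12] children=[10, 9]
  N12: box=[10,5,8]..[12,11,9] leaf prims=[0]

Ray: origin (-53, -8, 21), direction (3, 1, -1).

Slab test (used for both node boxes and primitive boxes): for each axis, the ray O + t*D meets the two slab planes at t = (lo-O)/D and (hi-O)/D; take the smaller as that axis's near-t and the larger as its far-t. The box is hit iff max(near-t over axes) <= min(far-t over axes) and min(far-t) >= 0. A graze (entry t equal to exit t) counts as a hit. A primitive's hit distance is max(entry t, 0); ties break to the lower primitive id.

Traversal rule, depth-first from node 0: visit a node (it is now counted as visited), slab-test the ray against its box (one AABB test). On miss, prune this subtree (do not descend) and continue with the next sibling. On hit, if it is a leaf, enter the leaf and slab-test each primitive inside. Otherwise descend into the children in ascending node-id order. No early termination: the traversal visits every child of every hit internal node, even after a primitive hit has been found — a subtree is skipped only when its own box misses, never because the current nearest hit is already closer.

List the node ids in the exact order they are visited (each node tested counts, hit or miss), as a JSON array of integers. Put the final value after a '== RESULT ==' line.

Walk:
N0 x:[11,67/3] y:[-7,26] z:[7,39] -> hit [11,67/3], descend [1, 5]
  N1 x:[56/3,67/3] y:[-7,26] z:[9,28] -> hit [56/3,67/3], descend [3, 11]
    N3 x:[62/3,67/3] y:[13,26] z:[12,22] -> hit [62/3,22], descend [4, 12]
      N4 x:[62/3,67/3] y:[18,26] z:[19,22] -> hit [62/3,22] leaf, test {P2@t=65/3, P8(miss)}
      N12 x:[21,65/3] y:[13,19] z:[12,13] -> miss, prune
    N11 x:[56/3,22] y:[-7,-1] z:[9,28] -> miss, prune
  N5 x:[11,17] y:[-7,18] z:[7,39] -> hit [11,17], descend [6, 8]
    N6 x:[34/3,15] y:[-7,3] z:[7,15] -> miss, prune
    N8 x:[11,17] y:[12,18] z:[19,39] -> miss, prune

order=[0, 1, 3, 4, 12, 11, 5, 6, 8]  |boxes|=9  |leaves|=1  hit=P2

== RESULT ==
[0, 1, 3, 4, 12, 11, 5, 6, 8]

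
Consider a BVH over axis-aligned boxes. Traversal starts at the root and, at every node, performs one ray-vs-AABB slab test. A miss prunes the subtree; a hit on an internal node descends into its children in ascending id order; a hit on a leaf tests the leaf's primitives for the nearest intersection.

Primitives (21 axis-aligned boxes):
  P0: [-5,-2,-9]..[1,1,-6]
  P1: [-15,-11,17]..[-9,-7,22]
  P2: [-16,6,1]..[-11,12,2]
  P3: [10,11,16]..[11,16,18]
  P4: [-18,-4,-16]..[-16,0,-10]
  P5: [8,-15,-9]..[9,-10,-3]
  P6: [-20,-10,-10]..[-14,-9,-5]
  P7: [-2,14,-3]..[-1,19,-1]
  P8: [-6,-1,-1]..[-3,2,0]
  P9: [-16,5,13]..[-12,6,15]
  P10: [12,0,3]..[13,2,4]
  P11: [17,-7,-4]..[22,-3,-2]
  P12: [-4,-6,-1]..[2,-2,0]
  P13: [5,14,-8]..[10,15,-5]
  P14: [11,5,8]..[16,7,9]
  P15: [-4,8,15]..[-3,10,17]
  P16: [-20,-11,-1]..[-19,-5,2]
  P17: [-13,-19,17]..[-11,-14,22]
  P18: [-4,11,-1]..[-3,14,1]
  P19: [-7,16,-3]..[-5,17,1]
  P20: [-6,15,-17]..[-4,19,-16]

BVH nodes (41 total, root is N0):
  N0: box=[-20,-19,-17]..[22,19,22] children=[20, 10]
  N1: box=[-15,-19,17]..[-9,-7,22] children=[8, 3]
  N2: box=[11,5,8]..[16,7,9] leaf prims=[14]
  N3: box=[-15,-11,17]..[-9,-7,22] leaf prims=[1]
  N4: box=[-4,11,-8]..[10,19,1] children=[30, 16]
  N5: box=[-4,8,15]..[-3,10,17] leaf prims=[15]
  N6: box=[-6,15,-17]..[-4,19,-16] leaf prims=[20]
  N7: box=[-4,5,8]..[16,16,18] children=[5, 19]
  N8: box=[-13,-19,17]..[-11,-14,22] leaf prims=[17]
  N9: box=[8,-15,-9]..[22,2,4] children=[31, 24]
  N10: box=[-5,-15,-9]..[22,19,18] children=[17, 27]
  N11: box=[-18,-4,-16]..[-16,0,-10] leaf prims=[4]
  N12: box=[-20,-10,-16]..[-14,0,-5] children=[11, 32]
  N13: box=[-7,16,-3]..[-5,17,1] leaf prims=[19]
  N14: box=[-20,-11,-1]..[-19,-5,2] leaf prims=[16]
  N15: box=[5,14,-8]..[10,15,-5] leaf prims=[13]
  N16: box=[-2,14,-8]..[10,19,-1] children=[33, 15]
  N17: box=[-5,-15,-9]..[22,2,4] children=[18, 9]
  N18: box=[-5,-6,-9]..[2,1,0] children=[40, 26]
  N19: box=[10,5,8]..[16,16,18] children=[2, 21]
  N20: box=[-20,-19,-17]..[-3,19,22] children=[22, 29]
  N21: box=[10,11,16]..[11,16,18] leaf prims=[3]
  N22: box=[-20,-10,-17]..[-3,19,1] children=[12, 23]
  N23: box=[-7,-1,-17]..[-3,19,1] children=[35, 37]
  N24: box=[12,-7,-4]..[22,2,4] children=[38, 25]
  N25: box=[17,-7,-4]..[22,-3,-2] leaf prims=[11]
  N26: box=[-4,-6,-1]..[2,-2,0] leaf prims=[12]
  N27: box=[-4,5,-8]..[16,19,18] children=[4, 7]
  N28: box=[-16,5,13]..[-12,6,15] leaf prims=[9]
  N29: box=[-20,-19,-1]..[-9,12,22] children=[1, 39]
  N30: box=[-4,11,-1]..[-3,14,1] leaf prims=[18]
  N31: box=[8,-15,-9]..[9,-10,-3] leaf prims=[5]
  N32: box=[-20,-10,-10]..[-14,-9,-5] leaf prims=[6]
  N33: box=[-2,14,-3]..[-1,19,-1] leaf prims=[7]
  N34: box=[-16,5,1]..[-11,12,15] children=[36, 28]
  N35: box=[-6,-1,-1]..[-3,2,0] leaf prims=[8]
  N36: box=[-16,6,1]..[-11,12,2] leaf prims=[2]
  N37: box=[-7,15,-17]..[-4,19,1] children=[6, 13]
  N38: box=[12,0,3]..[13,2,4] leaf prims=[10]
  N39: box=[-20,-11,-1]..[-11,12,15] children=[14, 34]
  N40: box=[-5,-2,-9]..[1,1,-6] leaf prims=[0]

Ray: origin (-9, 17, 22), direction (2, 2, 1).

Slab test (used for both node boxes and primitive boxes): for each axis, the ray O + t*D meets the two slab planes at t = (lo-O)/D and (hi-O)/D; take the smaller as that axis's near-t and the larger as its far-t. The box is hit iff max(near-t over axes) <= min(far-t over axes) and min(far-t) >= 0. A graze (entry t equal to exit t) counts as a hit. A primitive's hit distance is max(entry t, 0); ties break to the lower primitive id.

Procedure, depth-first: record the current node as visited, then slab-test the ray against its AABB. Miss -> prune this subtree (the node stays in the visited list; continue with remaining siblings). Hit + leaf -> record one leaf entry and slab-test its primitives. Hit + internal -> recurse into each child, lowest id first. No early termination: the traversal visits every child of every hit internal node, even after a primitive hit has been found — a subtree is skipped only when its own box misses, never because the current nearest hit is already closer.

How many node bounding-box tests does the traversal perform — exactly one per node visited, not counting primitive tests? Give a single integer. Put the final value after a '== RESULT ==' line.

Trace the traversal:
N0 x:[-11/2,31/2] y:[-18,1] z:[-39,0] -> hit [-11/2,0], descend [10, 20]
  N10 x:[2,31/2] y:[-16,1] z:[-31,-4] -> miss, prune
  N20 x:[-11/2,3] y:[-18,1] z:[-39,0] -> hit [-11/2,0], descend [22, 29]
    N22 x:[-11/2,3] y:[-27/2,1] z:[-39,-21] -> miss, prune
    N29 x:[-11/2,0] y:[-18,-5/2] z:[-23,0] -> miss, prune

Summary -> nodes [0, 10, 20, 22, 29]; box-tests=5; leaf-entries=0; first=miss

== RESULT ==
5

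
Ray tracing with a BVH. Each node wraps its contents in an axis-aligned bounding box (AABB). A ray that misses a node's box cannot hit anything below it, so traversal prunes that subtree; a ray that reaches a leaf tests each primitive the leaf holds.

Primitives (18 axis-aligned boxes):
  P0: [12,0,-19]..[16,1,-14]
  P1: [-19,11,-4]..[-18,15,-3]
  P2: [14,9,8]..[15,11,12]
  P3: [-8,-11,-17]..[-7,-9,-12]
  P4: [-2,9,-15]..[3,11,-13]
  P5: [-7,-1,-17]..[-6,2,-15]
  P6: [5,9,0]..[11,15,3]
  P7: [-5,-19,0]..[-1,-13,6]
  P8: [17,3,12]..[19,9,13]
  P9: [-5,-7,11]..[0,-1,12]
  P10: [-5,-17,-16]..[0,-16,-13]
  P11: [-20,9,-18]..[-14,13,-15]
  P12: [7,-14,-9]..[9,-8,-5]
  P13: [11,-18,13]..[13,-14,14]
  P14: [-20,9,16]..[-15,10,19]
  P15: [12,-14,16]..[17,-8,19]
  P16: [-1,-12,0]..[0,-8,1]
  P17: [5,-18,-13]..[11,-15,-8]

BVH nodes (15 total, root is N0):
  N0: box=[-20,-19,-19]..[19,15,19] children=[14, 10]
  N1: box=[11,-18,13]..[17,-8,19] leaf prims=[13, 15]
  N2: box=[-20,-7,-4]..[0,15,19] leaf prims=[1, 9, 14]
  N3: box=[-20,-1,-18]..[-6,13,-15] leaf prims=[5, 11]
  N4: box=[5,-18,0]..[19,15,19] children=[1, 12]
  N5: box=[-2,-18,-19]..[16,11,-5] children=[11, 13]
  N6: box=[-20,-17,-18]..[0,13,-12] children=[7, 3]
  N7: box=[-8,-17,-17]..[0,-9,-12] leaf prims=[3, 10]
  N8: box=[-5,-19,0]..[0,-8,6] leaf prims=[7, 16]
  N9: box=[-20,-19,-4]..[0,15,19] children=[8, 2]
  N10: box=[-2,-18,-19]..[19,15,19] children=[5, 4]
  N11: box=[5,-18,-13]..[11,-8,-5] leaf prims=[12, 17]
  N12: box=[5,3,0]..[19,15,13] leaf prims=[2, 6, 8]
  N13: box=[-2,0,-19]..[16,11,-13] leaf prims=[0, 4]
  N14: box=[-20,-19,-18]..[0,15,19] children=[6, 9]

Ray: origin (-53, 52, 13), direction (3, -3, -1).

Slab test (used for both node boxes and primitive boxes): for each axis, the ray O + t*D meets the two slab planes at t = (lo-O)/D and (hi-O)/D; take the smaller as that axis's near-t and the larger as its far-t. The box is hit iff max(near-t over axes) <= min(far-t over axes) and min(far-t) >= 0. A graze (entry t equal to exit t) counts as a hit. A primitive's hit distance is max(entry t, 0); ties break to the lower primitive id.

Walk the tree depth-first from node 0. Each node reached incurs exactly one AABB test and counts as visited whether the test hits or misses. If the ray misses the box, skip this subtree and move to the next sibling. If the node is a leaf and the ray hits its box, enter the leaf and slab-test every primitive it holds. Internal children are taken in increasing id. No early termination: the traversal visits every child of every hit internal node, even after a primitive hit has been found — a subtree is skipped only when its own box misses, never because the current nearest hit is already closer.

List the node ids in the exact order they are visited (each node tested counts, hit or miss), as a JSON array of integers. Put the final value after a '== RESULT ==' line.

Traverse from the root:
N0 x:[11,24] y:[37/3,71/3] z:[-6,32] -> hit [37/3,71/3], descend [10, 14]
  N10 x:[17,24] y:[37/3,70/3] z:[-6,32] -> hit [17,70/3], descend [4, 5]
    N4 x:[58/3,24] y:[37/3,70/3] z:[-6,13] -> miss, prune
    N5 x:[17,23] y:[41/3,70/3] z:[18,32] -> hit [18,23], descend [11, 13]
      N11 x:[58/3,64/3] y:[20,70/3] z:[18,26] -> hit [20,64/3] leaf, test {P12@t=20, P17(miss)}
      N13 x:[17,23] y:[41/3,52/3] z:[26,32] -> miss, prune
  N14 x:[11,53/3] y:[37/3,71/3] z:[-6,31] -> hit [37/3,53/3], descend [6, 9]
    N6 x:[11,53/3] y:[13,23] z:[25,31] -> miss, prune
    N9 x:[11,53/3] y:[37/3,71/3] z:[-6,17] -> hit [37/3,17], descend [2, 8]
      N2 x:[11,53/3] y:[37/3,59/3] z:[-6,17] -> hit [37/3,17] leaf, test {P1(miss), P9(miss), P14(miss)}
      N8 x:[16,53/3] y:[20,71/3] z:[7,13] -> miss, prune

11 AABB tests over nodes [0, 10, 4, 5, 11, 13, 14, 6, 9, 2, 8]; 2 leaves entered; closest P12.

== RESULT ==
[0, 10, 4, 5, 11, 13, 14, 6, 9, 2, 8]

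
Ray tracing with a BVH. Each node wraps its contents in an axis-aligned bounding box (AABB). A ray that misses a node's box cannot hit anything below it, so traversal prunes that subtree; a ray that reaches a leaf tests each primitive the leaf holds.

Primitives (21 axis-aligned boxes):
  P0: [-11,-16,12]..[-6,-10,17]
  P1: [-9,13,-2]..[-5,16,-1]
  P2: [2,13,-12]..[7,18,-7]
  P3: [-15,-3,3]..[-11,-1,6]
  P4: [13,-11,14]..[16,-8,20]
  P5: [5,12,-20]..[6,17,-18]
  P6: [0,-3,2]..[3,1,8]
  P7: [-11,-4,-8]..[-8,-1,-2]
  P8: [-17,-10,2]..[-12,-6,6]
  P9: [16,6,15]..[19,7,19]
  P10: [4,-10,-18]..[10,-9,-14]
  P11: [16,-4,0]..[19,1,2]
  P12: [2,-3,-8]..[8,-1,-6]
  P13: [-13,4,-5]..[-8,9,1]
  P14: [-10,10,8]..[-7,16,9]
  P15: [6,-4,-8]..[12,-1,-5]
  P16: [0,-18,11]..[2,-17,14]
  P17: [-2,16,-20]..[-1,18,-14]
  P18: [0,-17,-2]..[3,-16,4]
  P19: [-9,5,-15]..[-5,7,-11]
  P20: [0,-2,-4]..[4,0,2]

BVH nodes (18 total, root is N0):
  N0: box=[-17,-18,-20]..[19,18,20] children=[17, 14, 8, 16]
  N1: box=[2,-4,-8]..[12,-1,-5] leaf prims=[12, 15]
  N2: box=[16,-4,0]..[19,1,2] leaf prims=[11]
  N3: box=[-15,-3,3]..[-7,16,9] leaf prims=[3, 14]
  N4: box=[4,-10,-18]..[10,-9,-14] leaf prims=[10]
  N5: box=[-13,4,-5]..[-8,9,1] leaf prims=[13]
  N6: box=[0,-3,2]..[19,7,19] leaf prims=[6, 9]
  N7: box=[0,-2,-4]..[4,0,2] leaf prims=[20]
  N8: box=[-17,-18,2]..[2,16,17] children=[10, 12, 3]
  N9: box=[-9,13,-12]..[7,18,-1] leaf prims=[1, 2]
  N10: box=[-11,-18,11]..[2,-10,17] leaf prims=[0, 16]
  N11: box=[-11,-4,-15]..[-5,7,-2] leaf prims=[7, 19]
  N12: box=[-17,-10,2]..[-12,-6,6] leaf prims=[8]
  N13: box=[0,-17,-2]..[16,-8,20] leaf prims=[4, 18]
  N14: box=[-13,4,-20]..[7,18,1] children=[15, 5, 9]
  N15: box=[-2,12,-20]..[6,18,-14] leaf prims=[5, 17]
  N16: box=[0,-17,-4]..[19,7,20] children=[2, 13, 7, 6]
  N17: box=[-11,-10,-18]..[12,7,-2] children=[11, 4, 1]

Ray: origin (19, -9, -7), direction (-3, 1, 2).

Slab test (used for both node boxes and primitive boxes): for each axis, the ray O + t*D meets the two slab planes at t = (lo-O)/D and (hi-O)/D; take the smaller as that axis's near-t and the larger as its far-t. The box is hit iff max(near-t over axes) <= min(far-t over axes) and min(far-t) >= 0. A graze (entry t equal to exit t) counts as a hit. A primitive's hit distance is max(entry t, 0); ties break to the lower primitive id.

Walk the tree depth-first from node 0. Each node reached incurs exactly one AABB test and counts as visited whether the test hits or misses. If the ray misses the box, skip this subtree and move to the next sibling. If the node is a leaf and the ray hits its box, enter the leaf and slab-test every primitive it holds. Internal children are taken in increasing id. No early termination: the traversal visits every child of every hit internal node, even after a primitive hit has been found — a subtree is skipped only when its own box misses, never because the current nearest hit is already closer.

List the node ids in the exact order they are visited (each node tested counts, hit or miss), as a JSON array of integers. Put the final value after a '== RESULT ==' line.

Trace the traversal:
N0 x:[0,12] y:[-9,27] z:[-13/2,27/2] -> hit [0,12], descend [8, 14, 16, 17]
  N8 x:[17/3,12] y:[-9,25] z:[9/2,12] -> hit [17/3,12], descend [3, 10, 12]
    N3 x:[26/3,34/3] y:[6,25] z:[5,8] -> miss, prune
    N10 x:[17/3,10] y:[-9,-1] z:[9,12] -> miss, prune
    N12 x:[31/3,12] y:[-1,3] z:[9/2,13/2] -> miss, prune
  N14 x:[4,32/3] y:[13,27] z:[-13/2,4] -> miss, prune
  N16 x:[0,19/3] y:[-8,16] z:[3/2,27/2] -> hit [3/2,19/3], descend [2, 6, 7, 13]
    N2 x:[0,1] y:[5,10] z:[7/2,9/2] -> miss, prune
    N6 x:[0,19/3] y:[6,16] z:[9/2,13] -> hit [6,19/3] leaf, test {P6@t=6, P9(miss)}
    N7 x:[5,19/3] y:[7,9] z:[3/2,9/2] -> miss, prune
    N13 x:[1,19/3] y:[-8,1] z:[5/2,27/2] -> miss, prune
  N17 x:[7/3,10] y:[-1,16] z:[-11/2,5/2] -> hit [7/3,5/2], descend [1, 4, 11]
    N1 x:[7/3,17/3] y:[5,8] z:[-1/2,1] -> miss, prune
    N4 x:[3,5] y:[-1,0] z:[-11/2,-7/2] -> miss, prune
    N11 x:[8,10] y:[5,16] z:[-4,5/2] -> miss, prune

order=[0, 8, 3, 10, 12, 14, 16, 2, 6, 7, 13, 17, 1, 4, 11]  |boxes|=15  |leaves|=1  hit=P6

== RESULT ==
[0, 8, 3, 10, 12, 14, 16, 2, 6, 7, 13, 17, 1, 4, 11]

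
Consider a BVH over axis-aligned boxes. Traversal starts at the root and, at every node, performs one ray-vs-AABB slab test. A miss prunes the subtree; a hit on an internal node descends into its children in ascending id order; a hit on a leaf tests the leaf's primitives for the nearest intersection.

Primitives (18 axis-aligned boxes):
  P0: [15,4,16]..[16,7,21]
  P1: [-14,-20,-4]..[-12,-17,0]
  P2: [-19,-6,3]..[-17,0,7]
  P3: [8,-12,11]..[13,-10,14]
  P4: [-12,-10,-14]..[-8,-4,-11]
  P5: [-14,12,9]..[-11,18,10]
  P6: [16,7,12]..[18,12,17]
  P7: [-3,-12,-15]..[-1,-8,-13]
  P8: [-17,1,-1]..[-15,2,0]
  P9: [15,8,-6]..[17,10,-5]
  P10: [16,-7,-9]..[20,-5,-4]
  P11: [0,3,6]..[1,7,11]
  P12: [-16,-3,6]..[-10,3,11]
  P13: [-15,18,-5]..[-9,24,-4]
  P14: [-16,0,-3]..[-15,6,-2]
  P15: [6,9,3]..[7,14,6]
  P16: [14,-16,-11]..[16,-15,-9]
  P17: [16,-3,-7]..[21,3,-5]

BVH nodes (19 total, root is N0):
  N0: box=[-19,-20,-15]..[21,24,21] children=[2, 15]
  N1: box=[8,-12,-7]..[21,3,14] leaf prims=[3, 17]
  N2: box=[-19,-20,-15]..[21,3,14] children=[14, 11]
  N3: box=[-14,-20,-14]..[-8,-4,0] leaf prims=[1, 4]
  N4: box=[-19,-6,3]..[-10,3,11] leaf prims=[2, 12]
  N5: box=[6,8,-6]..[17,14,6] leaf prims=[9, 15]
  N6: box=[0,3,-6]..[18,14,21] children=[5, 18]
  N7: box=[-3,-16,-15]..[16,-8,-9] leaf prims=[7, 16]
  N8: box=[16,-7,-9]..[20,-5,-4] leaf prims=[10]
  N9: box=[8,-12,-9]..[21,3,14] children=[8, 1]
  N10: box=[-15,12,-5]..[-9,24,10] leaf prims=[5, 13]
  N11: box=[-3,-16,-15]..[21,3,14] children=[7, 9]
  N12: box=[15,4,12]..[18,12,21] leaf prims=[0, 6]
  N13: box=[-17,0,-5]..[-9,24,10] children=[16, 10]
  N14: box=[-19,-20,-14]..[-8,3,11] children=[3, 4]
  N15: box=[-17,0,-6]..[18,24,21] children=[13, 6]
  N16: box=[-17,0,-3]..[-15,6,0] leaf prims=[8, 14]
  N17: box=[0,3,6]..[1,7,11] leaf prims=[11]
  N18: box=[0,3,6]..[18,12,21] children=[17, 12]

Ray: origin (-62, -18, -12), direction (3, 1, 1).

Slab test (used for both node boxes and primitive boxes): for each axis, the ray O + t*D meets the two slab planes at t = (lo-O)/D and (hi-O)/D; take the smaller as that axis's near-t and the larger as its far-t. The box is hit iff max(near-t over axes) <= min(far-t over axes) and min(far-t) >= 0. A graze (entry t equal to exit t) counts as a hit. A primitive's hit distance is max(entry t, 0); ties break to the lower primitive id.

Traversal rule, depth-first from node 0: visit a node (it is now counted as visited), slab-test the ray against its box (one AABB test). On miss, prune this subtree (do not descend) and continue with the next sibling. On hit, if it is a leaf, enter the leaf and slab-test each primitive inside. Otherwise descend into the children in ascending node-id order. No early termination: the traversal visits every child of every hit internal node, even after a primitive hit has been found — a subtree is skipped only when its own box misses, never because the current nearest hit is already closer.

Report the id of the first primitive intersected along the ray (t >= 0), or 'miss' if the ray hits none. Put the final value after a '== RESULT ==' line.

Walk:
N0 x:[43/3,83/3] y:[-2,42] z:[-3,33] -> hit [43/3,83/3], descend [2, 15]
  N2 x:[43/3,83/3] y:[-2,21] z:[-3,26] -> hit [43/3,21], descend [11, 14]
    N11 x:[59/3,83/3] y:[2,21] z:[-3,26] -> hit [59/3,21], descend [7, 9]
      N7 x:[59/3,26] y:[2,10] z:[-3,3] -> miss, prune
      N9 x:[70/3,83/3] y:[6,21] z:[3,26] -> miss, prune
    N14 x:[43/3,18] y:[-2,21] z:[-2,23] -> hit [43/3,18], descend [3, 4]
      N3 x:[16,18] y:[-2,14] z:[-2,12] -> miss, prune
      N4 x:[43/3,52/3] y:[12,21] z:[15,23] -> hit [15,52/3] leaf, test {P2@t=15, P12(miss)}
  N15 x:[15,80/3] y:[18,42] z:[6,33] -> hit [18,80/3], descend [6, 13]
    N6 x:[62/3,80/3] y:[21,32] z:[6,33] -> hit [21,80/3], descend [5, 18]
      N5 x:[68/3,79/3] y:[26,32] z:[6,18] -> miss, prune
      N18 x:[62/3,80/3] y:[21,30] z:[18,33] -> hit [21,80/3], descend [12, 17]
        N12 x:[77/3,80/3] y:[22,30] z:[24,33] -> hit [77/3,80/3] leaf, test {P0(miss), P6@t=26}
        N17 x:[62/3,21] y:[21,25] z:[18,23] -> hit [21,21] leaf, test {P11@t=21}
    N13 x:[15,53/3] y:[18,42] z:[7,22] -> miss, prune

Summary -> nodes [0, 2, 11, 7, 9, 14, 3, 4, 15, 6, 5, 18, 12, 17, 13]; box-tests=15; leaf-entries=3; first=P2

== RESULT ==
2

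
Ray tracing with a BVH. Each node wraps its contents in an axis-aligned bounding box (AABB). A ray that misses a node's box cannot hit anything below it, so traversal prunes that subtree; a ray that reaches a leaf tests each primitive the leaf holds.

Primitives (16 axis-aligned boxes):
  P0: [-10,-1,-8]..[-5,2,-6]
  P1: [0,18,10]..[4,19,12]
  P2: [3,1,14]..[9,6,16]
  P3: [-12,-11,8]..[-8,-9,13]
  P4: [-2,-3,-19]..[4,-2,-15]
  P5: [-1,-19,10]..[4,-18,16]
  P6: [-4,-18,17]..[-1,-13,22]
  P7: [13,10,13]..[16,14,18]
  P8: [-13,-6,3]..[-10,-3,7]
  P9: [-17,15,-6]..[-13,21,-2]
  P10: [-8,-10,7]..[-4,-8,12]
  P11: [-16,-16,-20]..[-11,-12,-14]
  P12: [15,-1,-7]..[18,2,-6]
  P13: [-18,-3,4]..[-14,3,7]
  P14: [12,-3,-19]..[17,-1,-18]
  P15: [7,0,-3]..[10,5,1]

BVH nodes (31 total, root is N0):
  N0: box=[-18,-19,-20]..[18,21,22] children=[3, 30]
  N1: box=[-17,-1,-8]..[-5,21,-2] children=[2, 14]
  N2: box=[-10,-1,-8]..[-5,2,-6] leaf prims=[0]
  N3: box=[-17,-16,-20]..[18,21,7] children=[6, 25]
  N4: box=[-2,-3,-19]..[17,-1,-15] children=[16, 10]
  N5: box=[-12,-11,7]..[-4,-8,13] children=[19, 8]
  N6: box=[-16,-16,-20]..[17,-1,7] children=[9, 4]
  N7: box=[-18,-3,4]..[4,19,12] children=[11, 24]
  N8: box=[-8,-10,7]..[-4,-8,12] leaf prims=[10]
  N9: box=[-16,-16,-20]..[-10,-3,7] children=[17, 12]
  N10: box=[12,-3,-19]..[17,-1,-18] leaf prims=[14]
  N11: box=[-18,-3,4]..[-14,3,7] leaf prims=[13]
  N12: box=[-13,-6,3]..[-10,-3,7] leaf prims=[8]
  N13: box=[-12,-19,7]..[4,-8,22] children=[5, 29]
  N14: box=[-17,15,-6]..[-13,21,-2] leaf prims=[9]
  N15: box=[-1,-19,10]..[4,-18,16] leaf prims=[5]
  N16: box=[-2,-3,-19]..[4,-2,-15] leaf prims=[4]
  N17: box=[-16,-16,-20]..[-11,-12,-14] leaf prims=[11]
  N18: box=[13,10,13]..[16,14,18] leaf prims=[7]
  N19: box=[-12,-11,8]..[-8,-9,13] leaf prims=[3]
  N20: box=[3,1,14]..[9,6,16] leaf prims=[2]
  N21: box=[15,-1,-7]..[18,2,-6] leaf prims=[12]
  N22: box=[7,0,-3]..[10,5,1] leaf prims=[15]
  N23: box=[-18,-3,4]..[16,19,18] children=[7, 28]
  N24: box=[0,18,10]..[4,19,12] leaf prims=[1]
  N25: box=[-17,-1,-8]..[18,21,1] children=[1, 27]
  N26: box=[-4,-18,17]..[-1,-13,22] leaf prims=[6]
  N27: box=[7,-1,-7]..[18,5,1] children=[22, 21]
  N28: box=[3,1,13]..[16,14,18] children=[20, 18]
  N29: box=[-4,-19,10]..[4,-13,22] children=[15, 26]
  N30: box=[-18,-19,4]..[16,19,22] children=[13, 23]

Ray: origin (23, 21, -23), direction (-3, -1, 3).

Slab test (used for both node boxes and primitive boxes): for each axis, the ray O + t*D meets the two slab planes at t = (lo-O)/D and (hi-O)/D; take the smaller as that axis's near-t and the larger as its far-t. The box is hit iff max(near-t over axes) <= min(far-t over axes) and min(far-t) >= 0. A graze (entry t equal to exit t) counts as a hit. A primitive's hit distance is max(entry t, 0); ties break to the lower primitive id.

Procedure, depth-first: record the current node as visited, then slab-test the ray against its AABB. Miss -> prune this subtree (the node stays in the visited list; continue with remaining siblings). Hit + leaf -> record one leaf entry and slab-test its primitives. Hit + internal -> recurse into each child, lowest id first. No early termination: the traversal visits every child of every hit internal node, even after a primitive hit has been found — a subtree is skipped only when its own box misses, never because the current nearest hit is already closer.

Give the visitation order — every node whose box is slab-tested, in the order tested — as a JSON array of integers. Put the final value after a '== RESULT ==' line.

Traverse from the root:
N0 x:[5/3,41/3] y:[0,40] z:[1,15] -> hit [5/3,41/3], descend [3, 30]
  N3 x:[5/3,40/3] y:[0,37] z:[1,10] -> hit [5/3,10], descend [6, 25]
    N6 x:[2,13] y:[22,37] z:[1,10] -> miss, prune
    N25 x:[5/3,40/3] y:[0,22] z:[5,8] -> hit [5,8], descend [1, 27]
      N1 x:[28/3,40/3] y:[0,22] z:[5,7] -> miss, prune
      N27 x:[5/3,16/3] y:[16,22] z:[16/3,8] -> miss, prune
  N30 x:[7/3,41/3] y:[2,40] z:[9,15] -> hit [9,41/3], descend [13, 23]
    N13 x:[19/3,35/3] y:[29,40] z:[10,15] -> miss, prune
    N23 x:[7/3,41/3] y:[2,24] z:[9,41/3] -> hit [9,41/3], descend [7, 28]
      N7 x:[19/3,41/3] y:[2,24] z:[9,35/3] -> hit [9,35/3], descend [11, 24]
        N11 x:[37/3,41/3] y:[18,24] z:[9,10] -> miss, prune
        N24 x:[19/3,23/3] y:[2,3] z:[11,35/3] -> miss, prune
      N28 x:[7/3,20/3] y:[7,20] z:[12,41/3] -> miss, prune

Visited [0, 3, 6, 25, 1, 27, 30, 13, 23, 7, 11, 24, 28]. Tests: 13 box, 0 leaf. Nearest: miss.

== RESULT ==
[0, 3, 6, 25, 1, 27, 30, 13, 23, 7, 11, 24, 28]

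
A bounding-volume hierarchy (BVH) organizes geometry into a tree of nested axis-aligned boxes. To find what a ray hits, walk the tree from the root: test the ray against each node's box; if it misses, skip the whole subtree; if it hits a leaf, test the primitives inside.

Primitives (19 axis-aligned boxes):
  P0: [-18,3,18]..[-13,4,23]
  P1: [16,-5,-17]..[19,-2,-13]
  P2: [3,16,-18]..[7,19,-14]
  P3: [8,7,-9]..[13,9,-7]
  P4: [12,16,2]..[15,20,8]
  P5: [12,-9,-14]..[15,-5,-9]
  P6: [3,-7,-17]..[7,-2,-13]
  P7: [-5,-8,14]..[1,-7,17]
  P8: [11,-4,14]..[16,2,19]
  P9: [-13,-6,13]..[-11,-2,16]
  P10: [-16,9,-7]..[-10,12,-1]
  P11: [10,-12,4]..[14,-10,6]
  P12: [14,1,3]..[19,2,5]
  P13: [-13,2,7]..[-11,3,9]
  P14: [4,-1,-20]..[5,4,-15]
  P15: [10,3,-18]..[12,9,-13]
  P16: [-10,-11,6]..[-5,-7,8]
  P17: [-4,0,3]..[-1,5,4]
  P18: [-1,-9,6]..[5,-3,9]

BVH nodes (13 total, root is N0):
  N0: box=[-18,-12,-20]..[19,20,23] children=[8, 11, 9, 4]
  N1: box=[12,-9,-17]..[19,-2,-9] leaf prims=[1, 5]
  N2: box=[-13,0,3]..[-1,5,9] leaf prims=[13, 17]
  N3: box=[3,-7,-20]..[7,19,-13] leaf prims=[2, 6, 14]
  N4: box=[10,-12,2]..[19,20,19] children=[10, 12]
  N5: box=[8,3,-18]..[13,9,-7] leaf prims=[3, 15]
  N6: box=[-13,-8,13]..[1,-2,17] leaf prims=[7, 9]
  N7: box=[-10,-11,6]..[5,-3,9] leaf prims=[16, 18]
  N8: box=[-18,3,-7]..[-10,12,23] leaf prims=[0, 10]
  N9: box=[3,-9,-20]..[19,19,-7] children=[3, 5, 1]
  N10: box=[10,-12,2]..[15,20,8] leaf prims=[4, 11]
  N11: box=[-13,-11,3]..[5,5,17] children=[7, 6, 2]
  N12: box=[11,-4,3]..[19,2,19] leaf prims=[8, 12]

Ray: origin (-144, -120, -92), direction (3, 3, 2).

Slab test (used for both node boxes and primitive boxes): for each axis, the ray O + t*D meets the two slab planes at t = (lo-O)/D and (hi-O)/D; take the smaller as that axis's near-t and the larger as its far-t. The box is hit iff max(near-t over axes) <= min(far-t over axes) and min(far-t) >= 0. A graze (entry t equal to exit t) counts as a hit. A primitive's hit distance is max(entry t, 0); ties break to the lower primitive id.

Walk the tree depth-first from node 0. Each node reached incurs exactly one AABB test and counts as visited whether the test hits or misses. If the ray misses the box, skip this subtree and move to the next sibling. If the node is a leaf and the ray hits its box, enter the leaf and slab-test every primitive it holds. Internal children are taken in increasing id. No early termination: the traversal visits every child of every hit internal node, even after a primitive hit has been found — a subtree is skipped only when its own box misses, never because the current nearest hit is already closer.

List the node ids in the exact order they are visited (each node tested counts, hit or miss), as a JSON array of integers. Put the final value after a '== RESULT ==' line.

Trace the traversal:
N0 x:[42,163/3] y:[36,140/3] z:[36,115/2] -> hit [42,140/3], descend [4, 8, 9, 11]
  N4 x:[154/3,163/3] y:[36,140/3] z:[47,111/2] -> miss, prune
  N8 x:[42,134/3] y:[41,44] z:[85/2,115/2] -> hit [85/2,44] leaf, test {P0(miss), P10@t=43}
  N9 x:[49,163/3] y:[37,139/3] z:[36,85/2] -> miss, prune
  N11 x:[131/3,149/3] y:[109/3,125/3] z:[95/2,109/2] -> miss, prune

Visited [0, 4, 8, 9, 11]. Tests: 5 box, 1 leaf. Nearest: P10.

== RESULT ==
[0, 4, 8, 9, 11]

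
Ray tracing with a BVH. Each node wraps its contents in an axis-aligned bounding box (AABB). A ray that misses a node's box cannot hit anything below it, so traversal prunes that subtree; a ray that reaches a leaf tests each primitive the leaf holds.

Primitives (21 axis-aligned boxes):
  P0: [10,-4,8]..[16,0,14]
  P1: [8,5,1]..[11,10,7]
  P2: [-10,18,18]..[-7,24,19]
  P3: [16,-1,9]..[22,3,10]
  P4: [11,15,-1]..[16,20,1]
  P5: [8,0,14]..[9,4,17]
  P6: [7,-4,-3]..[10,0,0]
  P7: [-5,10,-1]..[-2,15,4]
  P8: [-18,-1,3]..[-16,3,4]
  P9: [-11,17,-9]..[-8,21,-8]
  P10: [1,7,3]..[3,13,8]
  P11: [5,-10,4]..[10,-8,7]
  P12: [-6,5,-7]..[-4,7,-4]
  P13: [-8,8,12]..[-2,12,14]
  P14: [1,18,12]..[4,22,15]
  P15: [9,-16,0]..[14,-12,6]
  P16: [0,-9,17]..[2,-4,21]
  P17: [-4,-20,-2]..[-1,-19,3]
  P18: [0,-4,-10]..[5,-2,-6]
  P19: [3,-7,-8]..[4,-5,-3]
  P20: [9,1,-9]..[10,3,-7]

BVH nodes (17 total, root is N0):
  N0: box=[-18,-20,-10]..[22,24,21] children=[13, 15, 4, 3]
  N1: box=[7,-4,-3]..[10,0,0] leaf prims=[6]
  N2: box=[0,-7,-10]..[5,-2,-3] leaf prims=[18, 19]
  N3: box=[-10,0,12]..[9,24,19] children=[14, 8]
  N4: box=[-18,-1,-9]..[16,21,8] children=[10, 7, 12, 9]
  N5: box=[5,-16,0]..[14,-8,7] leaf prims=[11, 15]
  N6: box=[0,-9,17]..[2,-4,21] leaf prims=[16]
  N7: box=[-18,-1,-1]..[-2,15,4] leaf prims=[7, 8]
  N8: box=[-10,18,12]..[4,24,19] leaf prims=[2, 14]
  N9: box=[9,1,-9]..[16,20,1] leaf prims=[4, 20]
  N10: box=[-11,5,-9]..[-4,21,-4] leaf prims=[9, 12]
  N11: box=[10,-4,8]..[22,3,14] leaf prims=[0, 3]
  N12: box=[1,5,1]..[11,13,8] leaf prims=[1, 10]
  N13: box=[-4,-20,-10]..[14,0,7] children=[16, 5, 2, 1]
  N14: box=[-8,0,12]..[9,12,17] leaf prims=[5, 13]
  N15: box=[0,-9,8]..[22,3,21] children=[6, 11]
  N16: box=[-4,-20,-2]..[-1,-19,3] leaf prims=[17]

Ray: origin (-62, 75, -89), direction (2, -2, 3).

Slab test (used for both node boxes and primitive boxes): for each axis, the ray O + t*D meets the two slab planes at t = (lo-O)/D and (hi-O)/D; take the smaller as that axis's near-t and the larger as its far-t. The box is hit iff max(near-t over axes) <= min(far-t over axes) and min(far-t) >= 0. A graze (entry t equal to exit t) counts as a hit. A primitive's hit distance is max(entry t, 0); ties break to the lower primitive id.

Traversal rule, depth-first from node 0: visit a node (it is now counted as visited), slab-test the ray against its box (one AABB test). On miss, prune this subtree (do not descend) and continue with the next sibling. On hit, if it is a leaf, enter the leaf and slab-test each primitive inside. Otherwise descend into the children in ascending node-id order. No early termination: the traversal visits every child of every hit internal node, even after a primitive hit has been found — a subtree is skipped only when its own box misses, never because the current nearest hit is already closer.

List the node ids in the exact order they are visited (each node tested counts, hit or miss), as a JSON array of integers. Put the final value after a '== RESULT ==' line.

Trace the traversal:
N0 x:[22,42] y:[51/2,95/2] z:[79/3,110/3] -> hit [79/3,110/3], descend [3, 4, 13, 15]
  N3 x:[26,71/2] y:[51/2,75/2] z:[101/3,36] -> hit [101/3,71/2], descend [8, 14]
    N8 x:[26,33] y:[51/2,57/2] z:[101/3,36] -> miss, prune
    N14 x:[27,71/2] y:[63/2,75/2] z:[101/3,106/3] -> hit [101/3,106/3] leaf, test {P5(miss), P13(miss)}
  N4 x:[22,39] y:[27,38] z:[80/3,97/3] -> hit [27,97/3], descend [7, 9, 10, 12]
    N7 x:[22,30] y:[30,38] z:[88/3,31] -> hit [30,30] leaf, test {P7@t=30, P8(miss)}
    N9 x:[71/2,39] y:[55/2,37] z:[80/3,30] -> miss, prune
    N10 x:[51/2,29] y:[27,35] z:[80/3,85/3] -> hit [27,85/3] leaf, test {P9@t=27, P12(miss)}
    N12 x:[63/2,73/2] y:[31,35] z:[30,97/3] -> hit [63/2,97/3] leaf, test {P1(miss), P10@t=63/2}
  N13 x:[29,38] y:[75/2,95/2] z:[79/3,32] -> miss, prune
  N15 x:[31,42] y:[36,42] z:[97/3,110/3] -> hit [36,110/3], descend [6, 11]
    N6 x:[31,32] y:[79/2,42] z:[106/3,110/3] -> miss, prune
    N11 x:[36,42] y:[36,79/2] z:[97/3,103/3] -> miss, prune

order=[0, 3, 8, 14, 4, 7, 9, 10, 12, 13, 15, 6, 11]  |boxes|=13  |leaves|=4  hit=P9

== RESULT ==
[0, 3, 8, 14, 4, 7, 9, 10, 12, 13, 15, 6, 11]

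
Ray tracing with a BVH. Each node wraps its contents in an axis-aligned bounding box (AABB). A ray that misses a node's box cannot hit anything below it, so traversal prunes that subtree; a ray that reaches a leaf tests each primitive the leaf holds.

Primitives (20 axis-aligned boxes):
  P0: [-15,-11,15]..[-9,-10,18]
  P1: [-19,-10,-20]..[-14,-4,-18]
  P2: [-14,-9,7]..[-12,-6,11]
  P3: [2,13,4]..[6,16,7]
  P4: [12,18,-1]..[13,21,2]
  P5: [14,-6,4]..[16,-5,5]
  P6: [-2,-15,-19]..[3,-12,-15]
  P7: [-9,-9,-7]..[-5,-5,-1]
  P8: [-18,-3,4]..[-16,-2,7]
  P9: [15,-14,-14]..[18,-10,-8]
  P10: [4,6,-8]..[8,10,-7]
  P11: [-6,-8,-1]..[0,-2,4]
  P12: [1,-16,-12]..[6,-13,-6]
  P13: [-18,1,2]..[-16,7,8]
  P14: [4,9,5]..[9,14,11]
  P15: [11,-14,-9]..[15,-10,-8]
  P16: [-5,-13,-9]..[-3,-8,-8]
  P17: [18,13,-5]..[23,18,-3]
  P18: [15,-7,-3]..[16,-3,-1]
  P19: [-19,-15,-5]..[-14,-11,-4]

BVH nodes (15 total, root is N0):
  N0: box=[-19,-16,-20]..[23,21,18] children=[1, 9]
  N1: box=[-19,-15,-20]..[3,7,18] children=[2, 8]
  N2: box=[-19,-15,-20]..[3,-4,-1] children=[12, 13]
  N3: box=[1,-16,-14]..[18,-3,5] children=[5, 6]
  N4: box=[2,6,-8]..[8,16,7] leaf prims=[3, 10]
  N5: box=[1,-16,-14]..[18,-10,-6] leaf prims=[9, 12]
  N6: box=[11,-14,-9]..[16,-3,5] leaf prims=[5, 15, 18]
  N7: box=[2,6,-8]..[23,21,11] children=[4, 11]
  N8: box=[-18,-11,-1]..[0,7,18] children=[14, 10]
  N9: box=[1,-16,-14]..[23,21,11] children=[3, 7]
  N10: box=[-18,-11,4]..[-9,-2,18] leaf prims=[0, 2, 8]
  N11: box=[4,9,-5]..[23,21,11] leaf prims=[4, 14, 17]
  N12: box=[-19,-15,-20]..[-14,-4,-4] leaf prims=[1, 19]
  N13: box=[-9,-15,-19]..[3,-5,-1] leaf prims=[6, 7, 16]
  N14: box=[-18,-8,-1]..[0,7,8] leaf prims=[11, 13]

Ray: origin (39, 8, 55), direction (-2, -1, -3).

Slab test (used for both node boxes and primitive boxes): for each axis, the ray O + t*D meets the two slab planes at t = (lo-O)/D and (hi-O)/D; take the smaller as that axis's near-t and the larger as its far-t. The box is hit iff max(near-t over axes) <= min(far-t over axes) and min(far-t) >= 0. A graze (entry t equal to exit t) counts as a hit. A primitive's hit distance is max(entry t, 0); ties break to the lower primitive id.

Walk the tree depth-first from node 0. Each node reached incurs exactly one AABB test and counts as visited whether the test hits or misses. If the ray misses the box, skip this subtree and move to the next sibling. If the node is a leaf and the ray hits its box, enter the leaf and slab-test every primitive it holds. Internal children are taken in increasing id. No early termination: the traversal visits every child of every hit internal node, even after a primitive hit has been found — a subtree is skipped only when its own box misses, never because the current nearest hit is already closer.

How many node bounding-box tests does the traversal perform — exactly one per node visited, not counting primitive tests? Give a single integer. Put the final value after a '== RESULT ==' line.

Traverse from the root:
N0 x:[8,29] y:[-13,24] z:[37/3,25] -> hit [37/3,24], descend [1, 9]
  N1 x:[18,29] y:[1,23] z:[37/3,25] -> hit [18,23], descend [2, 8]
    N2 x:[18,29] y:[12,23] z:[56/3,25] -> hit [56/3,23], descend [12, 13]
      N12 x:[53/2,29] y:[12,23] z:[59/3,25] -> miss, prune
      N13 x:[18,24] y:[13,23] z:[56/3,74/3] -> hit [56/3,23] leaf, test {P6(miss), P7(miss), P16@t=21}
    N8 x:[39/2,57/2] y:[1,19] z:[37/3,56/3] -> miss, prune
  N9 x:[8,19] y:[-13,24] z:[44/3,23] -> hit [44/3,19], descend [3, 7]
    N3 x:[21/2,19] y:[11,24] z:[50/3,23] -> hit [50/3,19], descend [5, 6]
      N5 x:[21/2,19] y:[18,24] z:[61/3,23] -> miss, prune
      N6 x:[23/2,14] y:[11,22] z:[50/3,64/3] -> miss, prune
    N7 x:[8,37/2] y:[-13,2] z:[44/3,21] -> miss, prune

11 AABB tests over nodes [0, 1, 2, 12, 13, 8, 9, 3, 5, 6, 7]; 1 leaf entered; closest P16.

== RESULT ==
11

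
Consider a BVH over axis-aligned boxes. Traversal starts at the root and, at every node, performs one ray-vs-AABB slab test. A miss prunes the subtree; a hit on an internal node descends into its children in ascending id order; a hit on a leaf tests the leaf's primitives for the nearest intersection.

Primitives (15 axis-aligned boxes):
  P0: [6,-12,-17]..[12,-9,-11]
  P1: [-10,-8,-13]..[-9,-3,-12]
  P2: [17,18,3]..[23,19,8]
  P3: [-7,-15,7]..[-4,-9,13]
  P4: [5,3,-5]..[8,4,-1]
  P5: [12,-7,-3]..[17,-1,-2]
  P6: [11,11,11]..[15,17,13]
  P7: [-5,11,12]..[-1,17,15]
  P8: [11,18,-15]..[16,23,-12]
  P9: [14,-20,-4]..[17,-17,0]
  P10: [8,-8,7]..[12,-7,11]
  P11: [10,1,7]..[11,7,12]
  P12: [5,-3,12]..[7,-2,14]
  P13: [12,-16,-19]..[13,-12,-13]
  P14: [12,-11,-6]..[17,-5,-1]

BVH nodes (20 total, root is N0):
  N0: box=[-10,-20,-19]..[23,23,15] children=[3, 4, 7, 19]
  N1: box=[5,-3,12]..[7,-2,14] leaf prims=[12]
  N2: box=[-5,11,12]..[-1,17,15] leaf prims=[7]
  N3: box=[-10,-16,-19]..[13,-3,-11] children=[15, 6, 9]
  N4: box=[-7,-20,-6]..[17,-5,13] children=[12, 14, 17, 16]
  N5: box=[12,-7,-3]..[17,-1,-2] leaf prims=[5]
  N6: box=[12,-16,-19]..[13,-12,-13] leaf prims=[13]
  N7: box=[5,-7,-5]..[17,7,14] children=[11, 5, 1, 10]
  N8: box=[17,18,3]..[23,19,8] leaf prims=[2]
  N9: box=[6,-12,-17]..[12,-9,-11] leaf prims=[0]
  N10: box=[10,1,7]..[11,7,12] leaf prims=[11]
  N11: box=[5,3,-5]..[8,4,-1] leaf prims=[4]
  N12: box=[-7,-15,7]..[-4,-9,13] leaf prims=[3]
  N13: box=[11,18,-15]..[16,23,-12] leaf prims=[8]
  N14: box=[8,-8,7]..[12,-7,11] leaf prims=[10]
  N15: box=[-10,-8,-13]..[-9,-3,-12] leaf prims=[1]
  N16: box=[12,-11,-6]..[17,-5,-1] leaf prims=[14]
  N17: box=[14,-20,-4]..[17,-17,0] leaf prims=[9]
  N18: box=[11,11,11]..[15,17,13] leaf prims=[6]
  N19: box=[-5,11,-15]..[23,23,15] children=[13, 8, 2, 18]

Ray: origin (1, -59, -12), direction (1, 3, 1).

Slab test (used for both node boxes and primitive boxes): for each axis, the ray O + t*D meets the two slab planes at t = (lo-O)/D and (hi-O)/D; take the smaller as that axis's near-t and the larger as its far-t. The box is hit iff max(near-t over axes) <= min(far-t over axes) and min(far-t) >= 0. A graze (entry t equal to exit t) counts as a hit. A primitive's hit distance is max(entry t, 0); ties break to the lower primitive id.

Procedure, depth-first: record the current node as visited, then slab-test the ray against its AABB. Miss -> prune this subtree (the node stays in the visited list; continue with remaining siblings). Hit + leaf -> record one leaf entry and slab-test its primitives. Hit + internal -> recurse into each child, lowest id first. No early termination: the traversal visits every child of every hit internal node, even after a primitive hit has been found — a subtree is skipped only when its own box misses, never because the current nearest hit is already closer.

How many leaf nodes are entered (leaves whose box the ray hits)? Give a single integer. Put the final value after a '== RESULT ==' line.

Walk:
N0 x:[-11,22] y:[13,82/3] z:[-7,27] -> hit [13,22], descend [3, 4, 7, 19]
  N3 x:[-11,12] y:[43/3,56/3] z:[-7,1] -> miss, prune
  N4 x:[-8,16] y:[13,18] z:[6,25] -> hit [13,16], descend [12, 14, 16, 17]
    N12 x:[-8,-5] y:[44/3,50/3] z:[19,25] -> miss, prune
    N14 x:[7,11] y:[17,52/3] z:[19,23] -> miss, prune
    N16 x:[11,16] y:[16,18] z:[6,11] -> miss, prune
    N17 x:[13,16] y:[13,14] z:[8,12] -> miss, prune
  N7 x:[4,16] y:[52/3,22] z:[7,26] -> miss, prune
  N19 x:[-6,22] y:[70/3,82/3] z:[-3,27] -> miss, prune

Visited [0, 3, 4, 12, 14, 16, 17, 7, 19]. Tests: 9 box, 0 leaf. Nearest: miss.

== RESULT ==
0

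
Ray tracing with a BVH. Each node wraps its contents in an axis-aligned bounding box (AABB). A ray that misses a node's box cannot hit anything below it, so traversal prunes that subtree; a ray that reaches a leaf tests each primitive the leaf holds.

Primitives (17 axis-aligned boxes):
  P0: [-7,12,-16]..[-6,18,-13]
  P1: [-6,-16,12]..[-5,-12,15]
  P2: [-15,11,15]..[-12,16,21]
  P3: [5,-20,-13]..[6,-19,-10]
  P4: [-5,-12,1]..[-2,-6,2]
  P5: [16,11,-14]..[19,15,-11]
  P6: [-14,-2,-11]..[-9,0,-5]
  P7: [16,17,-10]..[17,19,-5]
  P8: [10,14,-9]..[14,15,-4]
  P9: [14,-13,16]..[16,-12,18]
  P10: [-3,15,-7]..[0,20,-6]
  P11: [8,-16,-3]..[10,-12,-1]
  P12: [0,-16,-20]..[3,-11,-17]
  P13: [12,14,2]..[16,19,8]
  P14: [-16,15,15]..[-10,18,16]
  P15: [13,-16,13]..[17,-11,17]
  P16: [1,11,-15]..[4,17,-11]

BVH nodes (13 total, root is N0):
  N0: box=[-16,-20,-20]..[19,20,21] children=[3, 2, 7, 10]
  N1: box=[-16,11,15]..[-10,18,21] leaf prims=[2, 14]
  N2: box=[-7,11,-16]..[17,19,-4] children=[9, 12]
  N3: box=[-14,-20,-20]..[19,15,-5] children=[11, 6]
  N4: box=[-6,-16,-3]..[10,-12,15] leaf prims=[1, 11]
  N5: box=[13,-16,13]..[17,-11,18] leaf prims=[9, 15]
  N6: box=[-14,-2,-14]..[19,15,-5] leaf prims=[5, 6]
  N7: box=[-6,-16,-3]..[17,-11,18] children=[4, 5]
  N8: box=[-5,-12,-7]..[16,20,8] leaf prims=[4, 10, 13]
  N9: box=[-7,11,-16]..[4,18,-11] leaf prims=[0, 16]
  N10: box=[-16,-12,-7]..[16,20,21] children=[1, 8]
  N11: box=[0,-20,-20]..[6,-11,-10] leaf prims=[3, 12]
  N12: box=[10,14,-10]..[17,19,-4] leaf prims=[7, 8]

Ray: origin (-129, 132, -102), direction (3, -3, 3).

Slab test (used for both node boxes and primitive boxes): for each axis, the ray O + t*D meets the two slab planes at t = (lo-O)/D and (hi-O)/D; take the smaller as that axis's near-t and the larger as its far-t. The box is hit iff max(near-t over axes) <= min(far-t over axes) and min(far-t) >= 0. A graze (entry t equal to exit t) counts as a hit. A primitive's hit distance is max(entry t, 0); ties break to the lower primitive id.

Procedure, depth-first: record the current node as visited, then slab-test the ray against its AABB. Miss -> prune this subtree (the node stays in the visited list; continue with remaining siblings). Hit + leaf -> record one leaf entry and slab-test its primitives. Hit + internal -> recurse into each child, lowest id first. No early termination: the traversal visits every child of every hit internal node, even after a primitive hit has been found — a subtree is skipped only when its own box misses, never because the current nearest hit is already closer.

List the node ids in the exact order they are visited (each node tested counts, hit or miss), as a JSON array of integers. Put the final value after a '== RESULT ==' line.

Walk:
N0 x:[113/3,148/3] y:[112/3,152/3] z:[82/3,41] -> hit [113/3,41], descend [2, 3, 7, 10]
  N2 x:[122/3,146/3] y:[113/3,121/3] z:[86/3,98/3] -> miss, prune
  N3 x:[115/3,148/3] y:[39,152/3] z:[82/3,97/3] -> miss, prune
  N7 x:[41,146/3] y:[143/3,148/3] z:[33,40] -> miss, prune
  N10 x:[113/3,145/3] y:[112/3,48] z:[95/3,41] -> hit [113/3,41], descend [1, 8]
    N1 x:[113/3,119/3] y:[38,121/3] z:[39,41] -> hit [39,119/3] leaf, test {P2@t=39, P14@t=39}
    N8 x:[124/3,145/3] y:[112/3,48] z:[95/3,110/3] -> miss, prune

7 AABB tests over nodes [0, 2, 3, 7, 10, 1, 8]; 1 leaf entered; closest P2.

== RESULT ==
[0, 2, 3, 7, 10, 1, 8]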